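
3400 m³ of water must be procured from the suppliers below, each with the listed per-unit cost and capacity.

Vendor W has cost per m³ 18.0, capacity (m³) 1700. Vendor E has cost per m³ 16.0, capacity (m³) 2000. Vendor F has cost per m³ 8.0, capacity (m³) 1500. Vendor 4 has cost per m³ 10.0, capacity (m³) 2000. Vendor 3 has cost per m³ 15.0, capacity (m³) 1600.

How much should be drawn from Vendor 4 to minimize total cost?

Cheapest first:
Vendor F (8.0): use full 1500 — 1900 m³ to go.
Vendor 4 (10.0): take the remaining 1900 — done.
Vendor 3, Vendor E, Vendor W: unused.

1900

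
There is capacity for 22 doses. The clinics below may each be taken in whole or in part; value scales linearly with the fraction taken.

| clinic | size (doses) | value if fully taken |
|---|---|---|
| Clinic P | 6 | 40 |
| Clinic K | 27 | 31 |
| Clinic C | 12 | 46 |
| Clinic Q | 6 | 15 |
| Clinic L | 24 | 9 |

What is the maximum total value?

Sort by value density: Clinic P 40/6≈6.67, Clinic C 46/12≈3.83, Clinic Q 15/6≈2.5, Clinic K 31/27≈1.15, Clinic L 9/24≈0.375.
All 6 doses of Clinic P fit (value 40) ; 16 remain.
Take all of Clinic C (12 doses, value 46) ; 4 doses left.
Fill the last 4 doses with part of Clinic Q: 4/6 of it earns 10.
Total value = 96.

96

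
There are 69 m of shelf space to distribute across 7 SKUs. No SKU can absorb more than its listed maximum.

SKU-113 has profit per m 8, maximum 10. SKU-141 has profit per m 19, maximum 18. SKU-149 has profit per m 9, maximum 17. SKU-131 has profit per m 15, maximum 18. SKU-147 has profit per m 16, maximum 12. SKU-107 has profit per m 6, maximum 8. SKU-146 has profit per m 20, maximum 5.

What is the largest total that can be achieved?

1048

Highest profit per m first: SKU-146 20 > SKU-141 19 > SKU-147 16 > SKU-131 15 > SKU-149 9 > SKU-113 8 > SKU-107 6.
Give SKU-146 5 to hit its cap of 5 ; 64 left.
SKU-141: +18 to 18 (cap) ; 46 left.
SKU-147 takes 12 to reach its cap of 12 ; 34 left.
SKU-131: +18 to 18 (cap) ; 16 left.
Only 16 left; SKU-149 takes them to reach 16.
Total = 19×18 + 9×16 + 15×18 + 16×12 + 20×5 = 1048.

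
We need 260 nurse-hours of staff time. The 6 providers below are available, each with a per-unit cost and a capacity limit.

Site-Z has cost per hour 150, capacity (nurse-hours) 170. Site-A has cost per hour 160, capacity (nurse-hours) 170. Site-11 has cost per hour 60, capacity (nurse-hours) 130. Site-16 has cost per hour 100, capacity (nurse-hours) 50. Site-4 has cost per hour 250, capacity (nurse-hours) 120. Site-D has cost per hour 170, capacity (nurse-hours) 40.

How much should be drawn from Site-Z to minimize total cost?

80

Fill from the cheapest provider first.
Site-11 (60): use full 130 — 130 nurse-hours to go.
Site-16 at 100: take all 50 nurse-hours — 80 still needed.
Site-Z (150): take the remaining 80 — done.
Site-A, Site-D, Site-4: unused.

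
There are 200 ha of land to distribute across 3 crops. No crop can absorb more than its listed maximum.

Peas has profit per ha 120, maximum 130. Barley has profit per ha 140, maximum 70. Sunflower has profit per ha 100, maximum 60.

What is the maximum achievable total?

25400

Highest profit per ha first: Barley 140 > Peas 120 > Sunflower 100.
Give Barley 70 to hit its cap of 70 ; 130 left.
Peas: +130 to 130 (cap) ; 0 left.
Total = 120×130 + 140×70 = 25400.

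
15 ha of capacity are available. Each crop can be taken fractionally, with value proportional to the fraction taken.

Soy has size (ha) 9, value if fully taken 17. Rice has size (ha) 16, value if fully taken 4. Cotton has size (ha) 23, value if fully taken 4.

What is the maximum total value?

Best value per unit of size first: Soy 17/9≈1.89, Rice 4/16≈0.25, Cotton 4/23≈0.174.
Soy: take in full, 9 ha for value 17 — 6 left.
6 ha left: a 6/16 share of Rice gives 4×6/16 = 1.5.
Total value = 18.5.

18.5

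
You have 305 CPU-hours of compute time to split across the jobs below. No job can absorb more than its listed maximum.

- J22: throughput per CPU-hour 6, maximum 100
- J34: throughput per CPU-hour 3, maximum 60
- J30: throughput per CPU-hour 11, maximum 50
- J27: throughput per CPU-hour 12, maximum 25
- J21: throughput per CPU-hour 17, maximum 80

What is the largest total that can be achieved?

2960

Highest throughput per CPU-hour first: J21 17 > J27 12 > J30 11 > J22 6 > J34 3.
J21: +80 to 80 (cap) — 225 left.
J27: +25 to 25 (cap) — 200 left.
J30: +50 to 50 (cap) — 150 left.
J22 takes 100 to reach its cap of 100 — 50 left.
J34: +50 (room for 60) → 50. Pool exhausted.
Total = 6×100 + 3×50 + 11×50 + 12×25 + 17×80 = 2960.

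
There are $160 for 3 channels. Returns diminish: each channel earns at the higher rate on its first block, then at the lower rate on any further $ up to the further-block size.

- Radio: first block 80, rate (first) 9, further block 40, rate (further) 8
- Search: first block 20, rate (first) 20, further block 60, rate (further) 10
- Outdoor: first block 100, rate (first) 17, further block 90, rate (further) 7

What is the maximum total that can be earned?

Order all 6 blocks by rate: Search/first 20 > Outdoor/first 17 > Search/second 10 > Radio/first 9 > Radio/second 8 > Outdoor/second 7.
Search/first (20): +20 ; 140 left.
Outdoor first at 17: fill all 100 ; 40 left.
Search/second: +40 of 60 at 10; pool empty.
Total = 20×20 + 17×100 + 10×40 = 2500.

2500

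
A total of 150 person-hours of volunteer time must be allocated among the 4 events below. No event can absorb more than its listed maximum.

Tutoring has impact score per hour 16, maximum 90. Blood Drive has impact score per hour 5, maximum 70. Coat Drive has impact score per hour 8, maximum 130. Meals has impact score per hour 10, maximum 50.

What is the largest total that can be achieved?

Highest impact score per hour first: Tutoring 16 > Meals 10 > Coat Drive 8 > Blood Drive 5.
Tutoring: +90 to 90 (cap) ; 60 left.
Give Meals 50 to hit its cap of 50 ; 10 left.
Coat Drive has room for 130 but only 10 remain, so it gets 10.
Total = 16×90 + 8×10 + 10×50 = 2020.

2020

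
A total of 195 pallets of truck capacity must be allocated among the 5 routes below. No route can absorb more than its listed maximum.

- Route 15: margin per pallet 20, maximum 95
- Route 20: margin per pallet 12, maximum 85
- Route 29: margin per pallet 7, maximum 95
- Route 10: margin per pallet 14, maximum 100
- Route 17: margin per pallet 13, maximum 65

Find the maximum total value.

3300

Order the routes by margin per pallet: Route 15 20 > Route 10 14 > Route 17 13 > Route 20 12 > Route 29 7.
Give Route 15 95 to hit its cap of 95 → 100 left.
Route 10: +100 to 100 (cap) → 0 left.
Total = 20×95 + 14×100 = 3300.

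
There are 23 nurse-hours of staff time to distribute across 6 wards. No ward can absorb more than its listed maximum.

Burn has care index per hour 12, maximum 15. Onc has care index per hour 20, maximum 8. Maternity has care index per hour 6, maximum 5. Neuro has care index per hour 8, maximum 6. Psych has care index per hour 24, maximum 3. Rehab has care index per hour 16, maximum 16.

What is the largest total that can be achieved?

424

Rank by care index per hour: Psych 24 > Onc 20 > Rehab 16 > Burn 12 > Neuro 8 > Maternity 6.
Give Psych 3 to hit its cap of 3 → 20 left.
Onc takes 8 to reach its cap of 8 → 12 left.
Rehab has room for 16 but only 12 remain, so it gets 12.
Total = 20×8 + 24×3 + 16×12 = 424.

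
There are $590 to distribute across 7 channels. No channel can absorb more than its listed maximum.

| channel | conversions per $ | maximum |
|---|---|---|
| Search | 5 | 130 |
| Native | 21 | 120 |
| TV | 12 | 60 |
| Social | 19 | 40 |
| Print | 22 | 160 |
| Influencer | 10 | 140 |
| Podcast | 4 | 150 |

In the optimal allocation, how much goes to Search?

Order the channels by conversions per $: Print 22 > Native 21 > Social 19 > TV 12 > Influencer 10 > Search 5 > Podcast 4.
Give Print 160 to hit its cap of 160 ; 430 left.
Native takes 120 to reach its cap of 120 ; 310 left.
Give Social 40 to hit its cap of 40 ; 270 left.
Give TV 60 to hit its cap of 60 ; 210 left.
Influencer takes 140 to reach its cap of 140 ; 70 left.
Only 70 left; Search takes them to reach 70.

70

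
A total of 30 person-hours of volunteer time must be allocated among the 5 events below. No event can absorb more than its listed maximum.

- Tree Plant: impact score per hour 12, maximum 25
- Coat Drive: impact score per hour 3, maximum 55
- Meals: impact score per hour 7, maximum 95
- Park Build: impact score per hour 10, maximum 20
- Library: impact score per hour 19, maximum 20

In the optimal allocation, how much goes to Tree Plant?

10

Order the events by impact score per hour: Library 19 > Tree Plant 12 > Park Build 10 > Meals 7 > Coat Drive 3.
Library: +20 to 20 (cap) → 10 left.
Tree Plant has room for 25 but only 10 remain, so it gets 10.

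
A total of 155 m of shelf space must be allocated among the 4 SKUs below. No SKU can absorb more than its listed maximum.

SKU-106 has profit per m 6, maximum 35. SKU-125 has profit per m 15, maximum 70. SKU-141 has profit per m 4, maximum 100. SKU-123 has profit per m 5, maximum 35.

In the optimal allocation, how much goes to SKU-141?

Order the SKUs by profit per m: SKU-125 15 > SKU-106 6 > SKU-123 5 > SKU-141 4.
Give SKU-125 70 to hit its cap of 70 — 85 left.
SKU-106: +35 to 35 (cap) — 50 left.
Give SKU-123 35 to hit its cap of 35 — 15 left.
SKU-141 has room for 100 but only 15 remain, so it gets 15.

15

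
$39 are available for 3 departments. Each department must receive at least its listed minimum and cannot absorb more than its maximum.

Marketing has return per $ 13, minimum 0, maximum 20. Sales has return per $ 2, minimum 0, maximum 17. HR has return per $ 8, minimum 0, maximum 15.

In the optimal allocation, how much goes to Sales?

4

Meeting every minimum uses 0+0+0 = 0 $, leaving 39.
Highest return per $ first: Marketing 13 > HR 8 > Sales 2.
Marketing takes 20 more to reach its cap of 20 → 19 left.
HR takes 15 more to reach its cap of 15 → 4 left.
Sales: +4 (room for 17) → 4. Pool exhausted.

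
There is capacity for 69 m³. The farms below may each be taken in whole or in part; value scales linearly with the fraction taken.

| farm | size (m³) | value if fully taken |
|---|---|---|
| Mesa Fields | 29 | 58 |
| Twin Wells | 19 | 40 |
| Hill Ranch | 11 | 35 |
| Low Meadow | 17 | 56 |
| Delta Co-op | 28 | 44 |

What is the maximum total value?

175

Sort by value density: Low Meadow 56/17≈3.29, Hill Ranch 35/11≈3.18, Twin Wells 40/19≈2.11, Mesa Fields 58/29≈2, Delta Co-op 44/28≈1.57.
All 17 m³ of Low Meadow fit (value 56) ; 52 remain.
All 11 m³ of Hill Ranch fit (value 35) ; 41 remain.
Twin Wells: take in full, 19 m³ for value 40 ; 22 left.
22 m³ left: a 22/29 share of Mesa Fields gives 58×22/29 = 44.
Total value = 175.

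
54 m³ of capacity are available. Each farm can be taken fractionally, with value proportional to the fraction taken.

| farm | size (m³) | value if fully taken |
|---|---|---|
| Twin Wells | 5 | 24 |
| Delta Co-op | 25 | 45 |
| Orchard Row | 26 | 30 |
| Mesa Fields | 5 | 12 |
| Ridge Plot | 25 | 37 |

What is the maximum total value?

109.12

Best value per unit of size first: Twin Wells 24/5≈4.8, Mesa Fields 12/5≈2.4, Delta Co-op 45/25≈1.8, Ridge Plot 37/25≈1.48, Orchard Row 30/26≈1.15.
Take all of Twin Wells (5 m³, value 24) ; 49 m³ left.
Take all of Mesa Fields (5 m³, value 12) ; 44 m³ left.
Delta Co-op: take in full, 25 m³ for value 45 ; 19 left.
Fill the last 19 m³ with part of Ridge Plot: 19/25 of it earns 28.12.
Total value = 109.12.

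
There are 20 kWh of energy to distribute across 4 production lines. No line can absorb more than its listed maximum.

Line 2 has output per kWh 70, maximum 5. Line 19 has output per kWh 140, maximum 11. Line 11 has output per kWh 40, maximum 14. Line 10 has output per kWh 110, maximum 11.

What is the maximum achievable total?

Order the production lines by output per kWh: Line 19 140 > Line 10 110 > Line 2 70 > Line 11 40.
Line 19 takes 11 to reach its cap of 11 ; 9 left.
Line 10 has room for 11 but only 9 remain, so it gets 9.
Total = 140×11 + 110×9 = 2530.

2530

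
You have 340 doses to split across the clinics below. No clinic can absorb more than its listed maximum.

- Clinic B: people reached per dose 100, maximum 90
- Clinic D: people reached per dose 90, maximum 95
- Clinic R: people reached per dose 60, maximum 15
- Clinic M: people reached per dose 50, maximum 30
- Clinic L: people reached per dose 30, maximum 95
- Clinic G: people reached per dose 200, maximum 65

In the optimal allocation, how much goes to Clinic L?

Rank by people reached per dose: Clinic G 200 > Clinic B 100 > Clinic D 90 > Clinic R 60 > Clinic M 50 > Clinic L 30.
Clinic G takes 65 to reach its cap of 65 — 275 left.
Clinic B takes 90 to reach its cap of 90 — 185 left.
Clinic D takes 95 to reach its cap of 95 — 90 left.
Clinic R takes 15 to reach its cap of 15 — 75 left.
Clinic M: +30 to 30 (cap) — 45 left.
Clinic L: +45 (room for 95) → 45. Pool exhausted.

45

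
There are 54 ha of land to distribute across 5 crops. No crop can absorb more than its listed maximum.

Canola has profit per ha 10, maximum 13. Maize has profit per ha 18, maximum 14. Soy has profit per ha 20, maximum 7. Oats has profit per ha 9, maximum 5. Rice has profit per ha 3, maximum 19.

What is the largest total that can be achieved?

612

Order the crops by profit per ha: Soy 20 > Maize 18 > Canola 10 > Oats 9 > Rice 3.
Soy takes 7 to reach its cap of 7 → 47 left.
Maize takes 14 to reach its cap of 14 → 33 left.
Canola takes 13 to reach its cap of 13 → 20 left.
Oats takes 5 to reach its cap of 5 → 15 left.
Rice: +15 (room for 19) → 15. Pool exhausted.
Total = 10×13 + 18×14 + 20×7 + 9×5 + 3×15 = 612.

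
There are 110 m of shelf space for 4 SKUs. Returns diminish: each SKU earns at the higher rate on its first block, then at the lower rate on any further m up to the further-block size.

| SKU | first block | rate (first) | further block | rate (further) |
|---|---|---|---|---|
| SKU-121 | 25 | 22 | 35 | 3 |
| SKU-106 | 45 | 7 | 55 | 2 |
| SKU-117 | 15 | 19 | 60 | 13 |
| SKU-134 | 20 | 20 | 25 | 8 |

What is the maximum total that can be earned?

Order all 8 blocks by rate: SKU-121/tier1 22 > SKU-134/tier1 20 > SKU-117/tier1 19 > SKU-117/tier2 13 > SKU-134/tier2 8 > SKU-106/tier1 7 > SKU-121/tier2 3 > SKU-106/tier2 2.
SKU-121 tier1 at 22: fill all 25 ; 85 left.
SKU-134 tier1 at 20: fill all 20 ; 65 left.
SKU-117 tier1 at 19: fill all 15 ; 50 left.
50 remain; put them into SKU-117 tier2 at 13.
Total = 22×25 + 20×20 + 19×15 + 13×50 = 1885.

1885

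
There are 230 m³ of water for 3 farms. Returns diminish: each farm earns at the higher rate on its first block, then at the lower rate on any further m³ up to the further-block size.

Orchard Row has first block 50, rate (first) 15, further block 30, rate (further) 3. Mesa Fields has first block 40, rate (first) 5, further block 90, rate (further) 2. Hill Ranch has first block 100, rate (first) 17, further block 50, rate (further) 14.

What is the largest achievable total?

3300

Rank every tier by rate: Hill Ranch/first 17 > Orchard Row/first 15 > Hill Ranch/second 14 > Mesa Fields/first 5 > Orchard Row/second 3 > Mesa Fields/second 2.
Hill Ranch/first (17): +100 ; 130 left.
Fill Orchard Row first block (50 at 15) ; 80 left.
Fill Hill Ranch second block (50 at 14) ; 30 left.
30 remain; put them into Mesa Fields first at 5.
Total = 17×100 + 15×50 + 14×50 + 5×30 = 3300.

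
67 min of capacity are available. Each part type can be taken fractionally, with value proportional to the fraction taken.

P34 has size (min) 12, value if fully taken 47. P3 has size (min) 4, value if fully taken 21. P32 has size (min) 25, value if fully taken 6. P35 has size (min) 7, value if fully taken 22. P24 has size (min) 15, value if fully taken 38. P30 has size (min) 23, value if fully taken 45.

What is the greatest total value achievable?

174.44

Best value per unit of size first: P3 21/4≈5.25, P34 47/12≈3.92, P35 22/7≈3.14, P24 38/15≈2.53, P30 45/23≈1.96, P32 6/25≈0.24.
All 4 min of P3 fit (value 21) — 63 remain.
All 12 min of P34 fit (value 47) — 51 remain.
All 7 min of P35 fit (value 22) — 44 remain.
All 15 min of P24 fit (value 38) — 29 remain.
All 23 min of P30 fit (value 45) — 6 remain.
Only 6 min remain; take 6/25 of P32 for value 6×6/25 = 1.44.
Total value = 174.44.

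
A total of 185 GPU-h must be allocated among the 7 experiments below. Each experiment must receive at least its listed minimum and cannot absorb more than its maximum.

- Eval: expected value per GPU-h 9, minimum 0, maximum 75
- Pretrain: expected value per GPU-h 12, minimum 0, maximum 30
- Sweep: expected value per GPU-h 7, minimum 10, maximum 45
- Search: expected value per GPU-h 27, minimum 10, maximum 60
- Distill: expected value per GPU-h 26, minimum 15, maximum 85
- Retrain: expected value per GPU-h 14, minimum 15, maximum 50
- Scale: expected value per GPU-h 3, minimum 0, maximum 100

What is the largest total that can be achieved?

Meeting every minimum uses 0+0+10+10+15+15+0 = 50 GPU-h, leaving 135.
Order the experiments by expected value per GPU-h: Search 27 > Distill 26 > Retrain 14 > Pretrain 12 > Eval 9 > Sweep 7 > Scale 3.
Give Search 50 more to hit its cap of 60 — 85 left.
Give Distill 70 more to hit its cap of 85 — 15 left.
Retrain: +15 (room for 35) → 30. Pool exhausted.
Total = 7×10 + 27×60 + 26×85 + 14×30 = 4320.

4320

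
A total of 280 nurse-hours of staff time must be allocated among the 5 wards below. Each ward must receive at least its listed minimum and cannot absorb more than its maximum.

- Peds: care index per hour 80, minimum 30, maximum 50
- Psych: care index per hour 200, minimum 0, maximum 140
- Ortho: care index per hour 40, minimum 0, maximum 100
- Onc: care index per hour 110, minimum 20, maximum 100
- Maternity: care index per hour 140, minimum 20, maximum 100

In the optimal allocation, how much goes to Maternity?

90

Meeting every minimum uses 30+0+0+20+20 = 70 nurse-hours, leaving 210.
Highest care index per hour first: Psych 200 > Maternity 140 > Onc 110 > Peds 80 > Ortho 40.
Give Psych 140 more to hit its cap of 140 → 70 left.
Maternity has room for 80 more but only 70 remain, so it gets 90.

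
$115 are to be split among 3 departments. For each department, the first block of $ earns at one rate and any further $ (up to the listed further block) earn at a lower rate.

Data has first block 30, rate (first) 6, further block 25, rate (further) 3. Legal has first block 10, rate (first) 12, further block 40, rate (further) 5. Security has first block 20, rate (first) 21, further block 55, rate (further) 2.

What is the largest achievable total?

965

Order all 6 blocks by rate: Security/T1 21 > Legal/T1 12 > Data/T1 6 > Legal/T2 5 > Data/T2 3 > Security/T2 2.
Security T1 at 21: fill all 20 → 95 left.
Legal T1 at 12: fill all 10 → 85 left.
Fill Data T1 block (30 at 6) → 55 left.
Legal T2 at 5: fill all 40 → 15 left.
Data/T2: +15 of 25 at 3; pool empty.
Total = 21×20 + 12×10 + 6×30 + 5×40 + 3×15 = 965.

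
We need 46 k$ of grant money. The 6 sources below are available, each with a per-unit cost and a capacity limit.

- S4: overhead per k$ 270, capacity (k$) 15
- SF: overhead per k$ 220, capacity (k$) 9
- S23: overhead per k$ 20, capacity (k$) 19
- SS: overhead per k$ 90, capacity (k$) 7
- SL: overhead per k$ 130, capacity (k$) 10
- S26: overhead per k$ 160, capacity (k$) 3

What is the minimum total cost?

Use sources in increasing cost order.
Take 19 from S23 at 20 — need 27 more.
Take 7 from SS at 90 — need 20 more.
Take 10 from SL at 130 — need 10 more.
S26 (160): use full 3 — 7 k$ to go.
Take 7 from SF at 220 to finish.
S4: unused.
Cost = 19×20 + 7×90 + 10×130 + 3×160 + 7×220 = 4330.

4330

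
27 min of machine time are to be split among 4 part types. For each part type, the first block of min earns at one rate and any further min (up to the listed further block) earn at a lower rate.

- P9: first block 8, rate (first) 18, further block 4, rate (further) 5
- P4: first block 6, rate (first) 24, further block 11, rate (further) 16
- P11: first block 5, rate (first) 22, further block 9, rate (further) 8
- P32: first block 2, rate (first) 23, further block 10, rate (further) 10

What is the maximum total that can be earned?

540

Rank every tier by rate: P4/T1 24 > P32/T1 23 > P11/T1 22 > P9/T1 18 > P4/T2 16 > P32/T2 10 > P11/T2 8 > P9/T2 5.
Fill P4 T1 block (6 at 24) → 21 left.
P32/T1 (23): +2 → 19 left.
Fill P11 T1 block (5 at 22) → 14 left.
P9 T1 at 18: fill all 8 → 6 left.
6 remain; put them into P4 T2 at 16.
Total = 24×6 + 23×2 + 22×5 + 18×8 + 16×6 = 540.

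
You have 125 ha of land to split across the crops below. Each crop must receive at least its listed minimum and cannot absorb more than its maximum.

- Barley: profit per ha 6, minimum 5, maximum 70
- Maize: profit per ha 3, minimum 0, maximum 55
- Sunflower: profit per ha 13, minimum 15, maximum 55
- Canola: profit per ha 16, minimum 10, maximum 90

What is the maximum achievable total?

1860

Meeting every minimum uses 5+0+15+10 = 30 ha, leaving 95.
Order the crops by profit per ha: Canola 16 > Sunflower 13 > Barley 6 > Maize 3.
Canola: +80 to 90 (cap) — 15 left.
Only 15 left; Sunflower takes them to reach 30.
Total = 6×5 + 13×30 + 16×90 = 1860.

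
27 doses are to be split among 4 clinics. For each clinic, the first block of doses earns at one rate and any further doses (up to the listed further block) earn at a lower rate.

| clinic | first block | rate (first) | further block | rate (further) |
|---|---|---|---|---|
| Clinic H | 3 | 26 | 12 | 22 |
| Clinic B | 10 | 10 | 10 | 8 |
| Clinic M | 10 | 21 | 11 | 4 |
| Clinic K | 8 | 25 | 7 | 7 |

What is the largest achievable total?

Rank every tier by rate: Clinic H/T1 26 > Clinic K/T1 25 > Clinic H/T2 22 > Clinic M/T1 21 > Clinic B/T1 10 > Clinic B/T2 8 > Clinic K/T2 7 > Clinic M/T2 4.
Fill Clinic H T1 block (3 at 26) ; 24 left.
Clinic K T1 at 25: fill all 8 ; 16 left.
Clinic H/T2 (22): +12 ; 4 left.
4 remain; put them into Clinic M T1 at 21.
Total = 26×3 + 25×8 + 22×12 + 21×4 = 626.

626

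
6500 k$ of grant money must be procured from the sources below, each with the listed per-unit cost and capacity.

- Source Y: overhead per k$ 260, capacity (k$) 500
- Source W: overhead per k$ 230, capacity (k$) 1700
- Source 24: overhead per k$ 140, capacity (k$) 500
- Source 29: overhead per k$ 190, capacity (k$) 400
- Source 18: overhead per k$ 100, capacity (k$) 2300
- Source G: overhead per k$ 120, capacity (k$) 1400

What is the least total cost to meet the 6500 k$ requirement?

987000

Use sources in increasing cost order.
Take 2300 from Source 18 at 100 ; need 4200 more.
Take 1400 from Source G at 120 ; need 2800 more.
Take 500 from Source 24 at 140 ; need 2300 more.
Take 400 from Source 29 at 190 ; need 1900 more.
Source W (230): use full 1700 ; 200 k$ to go.
Source Y (260): take the remaining 200 ; done.
Cost = 2300×100 + 1400×120 + 500×140 + 400×190 + 1700×230 + 200×260 = 987000.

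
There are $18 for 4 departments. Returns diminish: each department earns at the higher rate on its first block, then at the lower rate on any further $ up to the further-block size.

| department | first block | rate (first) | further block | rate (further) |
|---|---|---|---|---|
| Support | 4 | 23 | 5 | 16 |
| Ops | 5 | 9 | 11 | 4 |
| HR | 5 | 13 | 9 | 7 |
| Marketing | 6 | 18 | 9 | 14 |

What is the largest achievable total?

Rank every tier by rate: Support/T1 23 > Marketing/T1 18 > Support/T2 16 > Marketing/T2 14 > HR/T1 13 > Ops/T1 9 > HR/T2 7 > Ops/T2 4.
Support/T1 (23): +4 — 14 left.
Fill Marketing T1 block (6 at 18) — 8 left.
Fill Support T2 block (5 at 16) — 3 left.
Marketing/T2: +3 of 9 at 14; pool empty.
Total = 23×4 + 18×6 + 16×5 + 14×3 = 322.

322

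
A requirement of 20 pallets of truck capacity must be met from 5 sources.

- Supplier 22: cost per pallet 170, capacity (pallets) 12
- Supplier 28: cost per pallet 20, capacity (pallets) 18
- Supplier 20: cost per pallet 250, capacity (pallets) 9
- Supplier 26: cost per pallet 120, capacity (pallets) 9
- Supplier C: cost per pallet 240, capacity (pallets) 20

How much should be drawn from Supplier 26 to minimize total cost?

2

Use sources in increasing cost order.
Supplier 28 (20): use full 18 ; 2 pallets to go.
Supplier 26 (120): take the remaining 2 ; done.
Supplier 22, Supplier C, Supplier 20: unused.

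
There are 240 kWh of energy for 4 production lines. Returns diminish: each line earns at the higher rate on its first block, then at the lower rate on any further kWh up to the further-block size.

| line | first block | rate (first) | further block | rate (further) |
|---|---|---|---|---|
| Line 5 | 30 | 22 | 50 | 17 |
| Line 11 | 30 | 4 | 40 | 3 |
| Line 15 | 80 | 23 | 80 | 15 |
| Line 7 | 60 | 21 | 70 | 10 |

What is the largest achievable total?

4910

Rank every tier by rate: Line 15/first 23 > Line 5/first 22 > Line 7/first 21 > Line 5/second 17 > Line 15/second 15 > Line 7/second 10 > Line 11/first 4 > Line 11/second 3.
Line 15/first (23): +80 ; 160 left.
Line 5/first (22): +30 ; 130 left.
Line 7/first (21): +60 ; 70 left.
Line 5 second at 17: fill all 50 ; 20 left.
20 remain; put them into Line 15 second at 15.
Total = 23×80 + 22×30 + 21×60 + 17×50 + 15×20 = 4910.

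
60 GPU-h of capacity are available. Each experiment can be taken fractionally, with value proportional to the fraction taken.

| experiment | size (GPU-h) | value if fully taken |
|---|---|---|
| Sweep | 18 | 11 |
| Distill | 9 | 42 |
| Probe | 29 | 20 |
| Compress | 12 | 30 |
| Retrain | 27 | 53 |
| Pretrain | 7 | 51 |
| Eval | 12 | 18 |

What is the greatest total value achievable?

183.5

Rank by value-to-size ratio: Pretrain 51/7≈7.29, Distill 42/9≈4.67, Compress 30/12≈2.5, Retrain 53/27≈1.96, Eval 18/12≈1.5, Probe 20/29≈0.69, Sweep 11/18≈0.611.
Pretrain: take in full, 7 GPU-h for value 51 → 53 left.
Distill: take in full, 9 GPU-h for value 42 → 44 left.
Take all of Compress (12 GPU-h, value 30) → 32 GPU-h left.
Take all of Retrain (27 GPU-h, value 53) → 5 GPU-h left.
Fill the last 5 GPU-h with part of Eval: 5/12 of it earns 7.5.
Total value = 183.5.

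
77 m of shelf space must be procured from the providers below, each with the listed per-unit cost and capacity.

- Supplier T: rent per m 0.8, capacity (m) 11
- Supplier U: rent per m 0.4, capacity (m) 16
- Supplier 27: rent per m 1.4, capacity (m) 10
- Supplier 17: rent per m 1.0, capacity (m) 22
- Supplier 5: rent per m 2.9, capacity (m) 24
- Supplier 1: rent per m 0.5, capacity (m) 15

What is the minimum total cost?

Fill from the cheapest provider first.
Supplier U (0.4): use full 16 → 61 m to go.
Supplier 1 (0.5): use full 15 → 46 m to go.
Take 11 from Supplier T at 0.8 → need 35 more.
Take 22 from Supplier 17 at 1.0 → need 13 more.
Take 10 from Supplier 27 at 1.4 → need 3 more.
Supplier 5 at 2.9: take 3 of its 24 → requirement met.
Cost = 16×0.4 + 15×0.5 + 11×0.8 + 22×1.0 + 10×1.4 + 3×2.9 = 67.4.

67.4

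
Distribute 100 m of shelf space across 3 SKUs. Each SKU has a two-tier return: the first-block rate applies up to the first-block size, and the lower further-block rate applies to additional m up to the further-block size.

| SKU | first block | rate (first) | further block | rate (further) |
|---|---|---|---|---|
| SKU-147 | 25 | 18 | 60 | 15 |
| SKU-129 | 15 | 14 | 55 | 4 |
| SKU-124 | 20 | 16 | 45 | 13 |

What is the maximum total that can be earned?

Treat each block as its own option and order by rate: SKU-147/first 18 > SKU-124/first 16 > SKU-147/second 15 > SKU-129/first 14 > SKU-124/second 13 > SKU-129/second 4.
SKU-147/first (18): +25 → 75 left.
SKU-124 first at 16: fill all 20 → 55 left.
SKU-147/second: +55 of 60 at 15; pool empty.
Total = 18×25 + 16×20 + 15×55 = 1595.

1595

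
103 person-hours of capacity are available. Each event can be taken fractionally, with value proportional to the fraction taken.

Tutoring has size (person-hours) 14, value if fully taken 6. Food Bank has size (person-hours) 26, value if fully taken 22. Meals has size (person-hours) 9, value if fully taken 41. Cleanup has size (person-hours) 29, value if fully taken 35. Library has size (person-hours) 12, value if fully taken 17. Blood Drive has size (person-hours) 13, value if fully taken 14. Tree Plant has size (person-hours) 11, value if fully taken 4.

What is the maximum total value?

Best value per unit of size first: Meals 41/9≈4.56, Library 17/12≈1.42, Cleanup 35/29≈1.21, Blood Drive 14/13≈1.08, Food Bank 22/26≈0.846, Tutoring 6/14≈0.429, Tree Plant 4/11≈0.364.
Meals: take in full, 9 person-hours for value 41 — 94 left.
All 12 person-hours of Library fit (value 17) — 82 remain.
Cleanup: take in full, 29 person-hours for value 35 — 53 left.
Blood Drive: take in full, 13 person-hours for value 14 — 40 left.
All 26 person-hours of Food Bank fit (value 22) — 14 remain.
Take all of Tutoring (14 person-hours, value 6) — 0 person-hours left.
Total value = 135.

135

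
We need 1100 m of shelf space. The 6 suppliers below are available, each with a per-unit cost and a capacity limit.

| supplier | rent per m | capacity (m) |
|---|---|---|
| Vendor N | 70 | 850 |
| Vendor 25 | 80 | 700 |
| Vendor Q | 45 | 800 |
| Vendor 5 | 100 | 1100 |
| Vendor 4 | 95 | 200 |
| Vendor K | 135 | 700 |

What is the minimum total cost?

57000

Fill from the cheapest supplier first.
Vendor Q (45): use full 800 → 300 m to go.
Vendor N (70): take the remaining 300 → done.
Vendor 25, Vendor 4, Vendor 5, Vendor K: unused.
Cost = 800×45 + 300×70 = 57000.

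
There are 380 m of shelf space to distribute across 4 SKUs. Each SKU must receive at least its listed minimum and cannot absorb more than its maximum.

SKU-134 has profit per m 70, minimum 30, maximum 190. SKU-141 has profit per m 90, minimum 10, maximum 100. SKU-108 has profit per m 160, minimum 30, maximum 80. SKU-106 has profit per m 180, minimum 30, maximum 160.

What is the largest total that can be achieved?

Meeting every minimum uses 30+10+30+30 = 100 m, leaving 280.
Highest profit per m first: SKU-106 180 > SKU-108 160 > SKU-141 90 > SKU-134 70.
SKU-106: +130 to 160 (cap) — 150 left.
SKU-108: +50 to 80 (cap) — 100 left.
SKU-141 takes 90 more to reach its cap of 100 — 10 left.
SKU-134 has room for 160 more but only 10 remain, so it gets 40.
Total = 70×40 + 90×100 + 160×80 + 180×160 = 53400.

53400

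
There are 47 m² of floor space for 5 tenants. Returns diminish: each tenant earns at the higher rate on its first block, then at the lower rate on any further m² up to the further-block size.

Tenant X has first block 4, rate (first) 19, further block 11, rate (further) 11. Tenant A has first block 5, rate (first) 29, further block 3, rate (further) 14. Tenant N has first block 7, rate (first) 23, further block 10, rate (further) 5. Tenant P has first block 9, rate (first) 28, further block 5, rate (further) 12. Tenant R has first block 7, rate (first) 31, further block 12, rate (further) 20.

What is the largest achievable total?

Order all 10 blocks by rate: Tenant R/first 31 > Tenant A/first 29 > Tenant P/first 28 > Tenant N/first 23 > Tenant R/second 20 > Tenant X/first 19 > Tenant A/second 14 > Tenant P/second 12 > Tenant X/second 11 > Tenant N/second 5.
Tenant R first at 31: fill all 7 → 40 left.
Tenant A first at 29: fill all 5 → 35 left.
Fill Tenant P first block (9 at 28) → 26 left.
Tenant N first at 23: fill all 7 → 19 left.
Tenant R second at 20: fill all 12 → 7 left.
Tenant X first at 19: fill all 4 → 3 left.
Fill Tenant A second block (3 at 14) → 0 left.
Total = 31×7 + 29×5 + 28×9 + 23×7 + 20×12 + 19×4 + 14×3 = 1133.

1133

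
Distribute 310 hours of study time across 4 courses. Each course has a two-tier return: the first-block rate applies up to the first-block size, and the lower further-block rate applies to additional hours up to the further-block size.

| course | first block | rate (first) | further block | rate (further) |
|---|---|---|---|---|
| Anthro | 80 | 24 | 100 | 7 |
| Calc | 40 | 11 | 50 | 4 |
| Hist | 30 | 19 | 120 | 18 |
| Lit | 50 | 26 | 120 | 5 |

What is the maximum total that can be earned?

Rank every tier by rate: Lit/T1 26 > Anthro/T1 24 > Hist/T1 19 > Hist/T2 18 > Calc/T1 11 > Anthro/T2 7 > Lit/T2 5 > Calc/T2 4.
Fill Lit T1 block (50 at 26) → 260 left.
Anthro/T1 (24): +80 → 180 left.
Hist T1 at 19: fill all 30 → 150 left.
Hist/T2 (18): +120 → 30 left.
30 remain; put them into Calc T1 at 11.
Total = 26×50 + 24×80 + 19×30 + 18×120 + 11×30 = 6280.

6280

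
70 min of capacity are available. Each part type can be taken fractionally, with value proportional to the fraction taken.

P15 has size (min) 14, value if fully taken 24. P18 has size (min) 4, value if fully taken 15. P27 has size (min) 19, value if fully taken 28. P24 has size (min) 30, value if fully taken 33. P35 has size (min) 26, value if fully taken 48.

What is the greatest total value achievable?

Best value per unit of size first: P18 15/4≈3.75, P35 48/26≈1.85, P15 24/14≈1.71, P27 28/19≈1.47, P24 33/30≈1.1.
All 4 min of P18 fit (value 15) ; 66 remain.
Take all of P35 (26 min, value 48) ; 40 min left.
Take all of P15 (14 min, value 24) ; 26 min left.
All 19 min of P27 fit (value 28) ; 7 remain.
7 min left: a 7/30 share of P24 gives 33×7/30 = 7.7.
Total value = 122.7.

122.7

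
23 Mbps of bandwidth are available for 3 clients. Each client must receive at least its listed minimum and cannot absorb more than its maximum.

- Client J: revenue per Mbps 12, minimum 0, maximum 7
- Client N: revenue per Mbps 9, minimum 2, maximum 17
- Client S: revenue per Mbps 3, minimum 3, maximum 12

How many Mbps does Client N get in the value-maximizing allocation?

Meeting every minimum uses 0+2+3 = 5 Mbps, leaving 18.
Rank by revenue per Mbps: Client J 12 > Client N 9 > Client S 3.
Client J: +7 to 7 (cap) ; 11 left.
Client N has room for 15 more but only 11 remain, so it gets 13.

13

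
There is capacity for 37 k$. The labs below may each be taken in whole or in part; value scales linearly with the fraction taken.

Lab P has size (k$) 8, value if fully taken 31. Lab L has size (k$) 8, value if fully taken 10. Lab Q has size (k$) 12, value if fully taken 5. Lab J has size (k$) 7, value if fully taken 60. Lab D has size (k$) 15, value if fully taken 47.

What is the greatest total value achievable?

Best value per unit of size first: Lab J 60/7≈8.57, Lab P 31/8≈3.88, Lab D 47/15≈3.13, Lab L 10/8≈1.25, Lab Q 5/12≈0.417.
Take all of Lab J (7 k$, value 60) → 30 k$ left.
Lab P: take in full, 8 k$ for value 31 → 22 left.
Take all of Lab D (15 k$, value 47) → 7 k$ left.
7 k$ left: a 7/8 share of Lab L gives 10×7/8 = 8.75.
Total value = 146.75.

146.75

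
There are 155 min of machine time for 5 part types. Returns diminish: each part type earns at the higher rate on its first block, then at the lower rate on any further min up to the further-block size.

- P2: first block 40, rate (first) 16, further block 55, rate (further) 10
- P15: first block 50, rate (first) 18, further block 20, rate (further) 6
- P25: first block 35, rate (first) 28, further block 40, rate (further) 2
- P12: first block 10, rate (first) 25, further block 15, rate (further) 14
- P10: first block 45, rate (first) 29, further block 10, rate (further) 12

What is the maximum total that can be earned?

Rank every tier by rate: P10/T1 29 > P25/T1 28 > P12/T1 25 > P15/T1 18 > P2/T1 16 > P12/T2 14 > P10/T2 12 > P2/T2 10 > P15/T2 6 > P25/T2 2.
P10 T1 at 29: fill all 45 ; 110 left.
P25/T1 (28): +35 ; 75 left.
P12/T1 (25): +10 ; 65 left.
P15/T1 (18): +50 ; 15 left.
P2/T1: +15 of 40 at 16; pool empty.
Total = 29×45 + 28×35 + 25×10 + 18×50 + 16×15 = 3675.

3675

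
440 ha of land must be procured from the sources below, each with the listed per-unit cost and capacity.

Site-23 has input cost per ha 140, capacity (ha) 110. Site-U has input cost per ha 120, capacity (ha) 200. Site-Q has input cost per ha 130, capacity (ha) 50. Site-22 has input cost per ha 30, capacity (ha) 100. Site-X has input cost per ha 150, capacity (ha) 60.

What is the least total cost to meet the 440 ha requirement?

Fill from the cheapest source first.
Take 100 from Site-22 at 30 ; need 340 more.
Site-U at 120: take all 200 ha ; 140 still needed.
Take 50 from Site-Q at 130 ; need 90 more.
Take 90 from Site-23 at 140 to finish.
Site-X: unused.
Cost = 100×30 + 200×120 + 50×130 + 90×140 = 46100.

46100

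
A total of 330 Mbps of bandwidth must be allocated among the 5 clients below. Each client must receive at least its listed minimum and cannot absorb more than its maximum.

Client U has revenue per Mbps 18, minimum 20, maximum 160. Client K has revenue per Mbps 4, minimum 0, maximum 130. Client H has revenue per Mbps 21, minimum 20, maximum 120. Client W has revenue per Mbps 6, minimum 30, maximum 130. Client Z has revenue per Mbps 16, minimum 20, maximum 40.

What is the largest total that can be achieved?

5900

Meeting every minimum uses 20+0+20+30+20 = 90 Mbps, leaving 240.
Order the clients by revenue per Mbps: Client H 21 > Client U 18 > Client Z 16 > Client W 6 > Client K 4.
Give Client H 100 more to hit its cap of 120 ; 140 left.
Client U: +140 to 160 (cap) ; 0 left.
Total = 18×160 + 21×120 + 6×30 + 16×20 = 5900.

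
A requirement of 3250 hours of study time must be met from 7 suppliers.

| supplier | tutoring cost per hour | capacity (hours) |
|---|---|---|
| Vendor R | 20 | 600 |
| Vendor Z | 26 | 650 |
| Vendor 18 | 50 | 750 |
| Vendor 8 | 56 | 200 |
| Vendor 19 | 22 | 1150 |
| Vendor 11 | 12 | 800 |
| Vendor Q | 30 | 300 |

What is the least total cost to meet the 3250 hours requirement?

Use suppliers in increasing cost order.
Take 800 from Vendor 11 at 12 → need 2450 more.
Vendor R at 20: take all 600 hours → 1850 still needed.
Vendor 19 (22): use full 1150 → 700 hours to go.
Take 650 from Vendor Z at 26 → need 50 more.
Vendor Q at 30: take 50 of its 300 → requirement met.
Vendor 18, Vendor 8: unused.
Cost = 800×12 + 600×20 + 1150×22 + 650×26 + 50×30 = 65300.

65300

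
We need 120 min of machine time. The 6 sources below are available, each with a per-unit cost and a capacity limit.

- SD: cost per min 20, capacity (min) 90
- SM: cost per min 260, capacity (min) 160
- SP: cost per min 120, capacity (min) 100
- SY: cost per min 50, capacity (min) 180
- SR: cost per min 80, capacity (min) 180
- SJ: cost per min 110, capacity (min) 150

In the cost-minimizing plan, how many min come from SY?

Cheapest first:
Take 90 from SD at 20 ; need 30 more.
Take 30 from SY at 50 to finish.
SR, SJ, SP, SM: unused.

30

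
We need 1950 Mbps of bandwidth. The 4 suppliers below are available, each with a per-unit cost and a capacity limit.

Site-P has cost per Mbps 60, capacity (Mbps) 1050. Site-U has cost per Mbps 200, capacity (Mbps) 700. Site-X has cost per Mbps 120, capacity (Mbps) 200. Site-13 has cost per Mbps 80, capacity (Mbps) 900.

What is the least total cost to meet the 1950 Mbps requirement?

135000

Fill from the cheapest supplier first.
Take 1050 from Site-P at 60 — need 900 more.
Site-13 at 80: take all 900 Mbps — 0 still needed.
Site-X, Site-U: unused.
Cost = 1050×60 + 900×80 = 135000.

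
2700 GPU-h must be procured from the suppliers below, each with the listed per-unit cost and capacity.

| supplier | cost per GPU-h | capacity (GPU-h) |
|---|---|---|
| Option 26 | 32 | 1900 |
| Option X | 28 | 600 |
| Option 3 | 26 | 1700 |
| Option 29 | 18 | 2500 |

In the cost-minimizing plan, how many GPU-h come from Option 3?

Fill from the cheapest supplier first.
Option 29 (18): use full 2500 ; 200 GPU-h to go.
Option 3 (26): take the remaining 200 ; done.
Option X, Option 26: unused.

200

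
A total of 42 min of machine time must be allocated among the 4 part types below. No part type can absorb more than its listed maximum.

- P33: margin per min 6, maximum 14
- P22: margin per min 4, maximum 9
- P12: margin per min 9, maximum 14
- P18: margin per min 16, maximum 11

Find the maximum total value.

Highest margin per min first: P18 16 > P12 9 > P33 6 > P22 4.
P18: +11 to 11 (cap) — 31 left.
Give P12 14 to hit its cap of 14 — 17 left.
P33 takes 14 to reach its cap of 14 — 3 left.
P22: +3 (room for 9) → 3. Pool exhausted.
Total = 6×14 + 4×3 + 9×14 + 16×11 = 398.

398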